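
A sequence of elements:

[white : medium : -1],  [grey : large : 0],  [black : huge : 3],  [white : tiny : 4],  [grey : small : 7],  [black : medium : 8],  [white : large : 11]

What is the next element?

[grey : huge : 12]

Shade goes white, grey, black, white, grey, black, white → grey (repeats white → grey → black).
Size: repeats medium → large → huge → tiny → small, so medium, large, huge, tiny, small, medium, large → huge.
Third part goes -1, 0, 3, 4, 7, 8, 11 → 12 (alternating steps +1, +3, +1, +3, …).
So the next element is [grey : huge : 12].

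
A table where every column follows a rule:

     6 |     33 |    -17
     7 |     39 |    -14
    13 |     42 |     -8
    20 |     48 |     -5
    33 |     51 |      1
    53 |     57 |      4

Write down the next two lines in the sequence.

First component: each term is the sum of the two before it; 6, 7, 13, 20, 33, 53 → 86 → 139.
Second component: alternating steps +6, +3, +6, +3, …; 33, 39, 42, 48, 51, 57 → 60 → 66.
Third component: alternating steps +3, +6, +3, +6, …; -17, -14, -8, -5, 1, 4 → 10 → 13.
Putting the parts together: 86  60  10 and then 139  66  13.

86  60  10; 139  66  13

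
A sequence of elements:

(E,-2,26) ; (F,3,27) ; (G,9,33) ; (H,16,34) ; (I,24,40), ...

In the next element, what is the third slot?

Letter — letters move forward 1 place in the alphabet: E, F, G, H, I → J.
Second slot goes -2, 3, 9, 16, 24 → 33 (differences are 5, 6, 7, … (increasing by 1 each time)).
For the third slot, alternating steps +1, +6, +1, +6, …: 26, 27, 33, 34, 40 → 41.

41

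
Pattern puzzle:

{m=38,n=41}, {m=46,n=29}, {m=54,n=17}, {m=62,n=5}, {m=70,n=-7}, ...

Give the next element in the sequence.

{m=78,n=-19}

M: 38, 46, 54, 62, 70 → 78 (+8 each step).
N — −12 each step: 41, 29, 17, 5, -7 → -19.
So the next element is {m=78,n=-19}.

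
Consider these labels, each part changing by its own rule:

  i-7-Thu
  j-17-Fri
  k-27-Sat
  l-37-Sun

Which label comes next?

Letter: i, j, k, l → m (letters move forward 1 place in the alphabet).
Second component — +10 each step: 7, 17, 27, 37 → 47.
Day — runs through the weekdays Mon→Sun: Thu, Fri, Sat, Sun → Mon.
Putting it together: m-47-Mon.

m-47-Mon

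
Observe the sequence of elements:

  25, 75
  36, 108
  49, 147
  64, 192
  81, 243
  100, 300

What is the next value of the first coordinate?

First coordinate — perfect squares: 5², 6², 7², …: 25, 36, 49, 64, 81, 100 → 121.
Second coordinate — always 3 × the first coordinate: 75, 108, 147, 192, 243, 300 → 363.

121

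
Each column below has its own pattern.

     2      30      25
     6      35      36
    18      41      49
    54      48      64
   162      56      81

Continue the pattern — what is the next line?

First component — ×3 each step: 2, 6, 18, 54, 162 → 486.
Second component: 30, 35, 41, 48, 56 → 65 (differences are 5, 6, 7, … (increasing by 1 each time)).
Third component goes 25, 36, 49, 64, 81 → 100 (perfect squares: 5², 6², 7², …).
Putting it together: 486  65  100.

486  65  100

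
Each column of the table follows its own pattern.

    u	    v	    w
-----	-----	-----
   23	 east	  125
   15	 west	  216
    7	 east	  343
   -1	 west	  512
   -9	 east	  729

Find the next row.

Column u: −8 each step, so 23, 15, 7, -1, -9 → -17.
Column v: east, west, east, west, east → west (alternates east ↔ west).
Column w: 125, 216, 343, 512, 729 → 1000 (perfect cubes: 5³, 6³, 7³, …).
So the next row is -17  west  1000.

-17  west  1000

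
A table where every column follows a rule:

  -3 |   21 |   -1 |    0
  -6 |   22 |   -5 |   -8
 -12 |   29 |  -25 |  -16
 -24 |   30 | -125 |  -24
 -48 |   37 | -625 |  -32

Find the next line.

-96  38  -3125  -40

First component: -3, -6, -12, -24, -48 → -96 (×2 each step).
Second component: alternating steps +1, +7, +1, +7, …; 21, 22, 29, 30, 37 → 38.
For the third component, ×5 each step: -1, -5, -25, -125, -625 → -3125.
For the fourth component, −8 each step: 0, -8, -16, -24, -32 → -40.
So the next line is -96  38  -3125  -40.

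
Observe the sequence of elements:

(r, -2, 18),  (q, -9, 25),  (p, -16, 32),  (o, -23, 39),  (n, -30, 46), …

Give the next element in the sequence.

(m, -37, 53)

Letter: letters move back 1 place in the alphabet; r, q, p, o, n → m.
Second component — −7 each step: -2, -9, -16, -23, -30 → -37.
Third component goes 18, 25, 32, 39, 46 → 53 (+7 each step).
Putting it together: (m, -37, 53).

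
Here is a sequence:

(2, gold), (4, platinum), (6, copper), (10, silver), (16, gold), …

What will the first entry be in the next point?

26

For the first entry, each term is the sum of the two before it: 2, 4, 6, 10, 16 → 26.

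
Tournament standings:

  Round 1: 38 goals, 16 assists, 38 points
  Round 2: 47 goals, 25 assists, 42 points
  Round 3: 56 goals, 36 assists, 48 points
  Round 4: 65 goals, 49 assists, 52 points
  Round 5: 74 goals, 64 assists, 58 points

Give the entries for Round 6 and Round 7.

Goals — +9 each step: 38, 47, 56, 65, 74 → 83 → 92.
Assists: perfect squares: 4², 5², 6², …, so 16, 25, 36, 49, 64 → 81 → 100.
Points: 38, 42, 48, 52, 58 → 62 → 68 (alternating steps +4, +6, +4, +6, …).
So the next two records are 83 goals, 81 assists, 62 points and 92 goals, 100 assists, 68 points.

83 goals, 81 assists, 62 points; 92 goals, 100 assists, 68 points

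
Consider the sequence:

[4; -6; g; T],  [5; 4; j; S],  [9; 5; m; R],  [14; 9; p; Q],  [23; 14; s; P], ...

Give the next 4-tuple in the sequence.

First entry: each term is the sum of the two before it; 4, 5, 9, 14, 23 → 37.
Second entry: always the previous value of the first entry, so -6, 4, 5, 9, 14 → 23.
First letter: g, j, m, p, s → v (letters move forward 3 places in the alphabet).
Second letter — letters move back 1 place in the alphabet: T, S, R, Q, P → O.
Combining the parts gives [37; 23; v; O].

[37; 23; v; O]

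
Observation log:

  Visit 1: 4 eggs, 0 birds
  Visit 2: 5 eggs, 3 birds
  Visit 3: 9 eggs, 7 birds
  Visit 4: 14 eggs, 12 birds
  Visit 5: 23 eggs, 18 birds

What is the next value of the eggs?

Eggs: 4, 5, 9, 14, 23 → 37 (each term is the sum of the two before it).

37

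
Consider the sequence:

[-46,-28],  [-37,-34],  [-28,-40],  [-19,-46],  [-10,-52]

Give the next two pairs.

For the first component, +9 each step: -46, -37, -28, -19, -10 → -1 → 8.
Second component: −6 each step; -28, -34, -40, -46, -52 → -58 → -64.
So the next two pairs are [-1,-58] and [8,-64].

[-1,-58], [8,-64]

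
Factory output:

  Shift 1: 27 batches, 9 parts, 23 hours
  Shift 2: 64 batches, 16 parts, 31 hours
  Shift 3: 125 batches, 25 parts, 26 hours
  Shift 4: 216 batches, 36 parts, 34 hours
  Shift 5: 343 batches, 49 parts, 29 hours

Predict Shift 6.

512 batches, 64 parts, 37 hours

Batches goes 27, 64, 125, 216, 343 → 512 (perfect cubes: 3³, 4³, 5³, …).
Parts — perfect squares: 3², 4², 5², …: 9, 16, 25, 36, 49 → 64.
Hours goes 23, 31, 26, 34, 29 → 37 (alternating steps +8, −5, +8, −5, …).
Putting it together: 512 batches, 64 parts, 37 hours.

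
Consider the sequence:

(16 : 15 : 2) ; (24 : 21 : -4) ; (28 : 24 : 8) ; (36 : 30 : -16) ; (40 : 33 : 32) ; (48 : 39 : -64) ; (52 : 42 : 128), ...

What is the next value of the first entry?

First entry: 16, 24, 28, 36, 40, 48, 52 → 60 (alternating steps +8, +4, +8, +4, …).
Second entry: 15, 21, 24, 30, 33, 39, 42 → 48 (alternating steps +6, +3, +6, +3, …).
Third entry: ×(-2) each step, so 2, -4, 8, -16, 32, -64, 128 → -256.

60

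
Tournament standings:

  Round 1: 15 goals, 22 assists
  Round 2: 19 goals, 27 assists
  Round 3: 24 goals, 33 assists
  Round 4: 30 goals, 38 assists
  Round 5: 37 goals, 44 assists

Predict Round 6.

For the goals, differences are 4, 5, 6, … (increasing by 1 each time): 15, 19, 24, 30, 37 → 45.
Assists: alternating steps +5, +6, +5, +6, …; 22, 27, 33, 38, 44 → 49.
Combining the parts gives 45 goals, 49 assists.

45 goals, 49 assists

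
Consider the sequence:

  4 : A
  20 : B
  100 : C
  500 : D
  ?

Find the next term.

First entry — ×5 each step: 4, 20, 100, 500 → 2500.
Letter: A, B, C, D → E (letters move forward 1 place in the alphabet).
Putting it together: 2500 : E.

2500 : E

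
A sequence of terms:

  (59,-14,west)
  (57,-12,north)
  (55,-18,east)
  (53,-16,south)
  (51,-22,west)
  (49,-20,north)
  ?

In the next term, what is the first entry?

47

First entry: −2 each step; 59, 57, 55, 53, 51, 49 → 47.
Second entry goes -14, -12, -18, -16, -22, -20 → -26 (alternating steps +2, −6, +2, −6, …).
Direction: repeats west → north → east → south, so west, north, east, south, west, north → east.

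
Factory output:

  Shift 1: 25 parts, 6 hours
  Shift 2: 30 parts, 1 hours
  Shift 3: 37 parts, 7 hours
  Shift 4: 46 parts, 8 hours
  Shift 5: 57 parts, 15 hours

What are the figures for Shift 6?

70 parts, 23 hours

Parts goes 25, 30, 37, 46, 57 → 70 (differences are 5, 7, 9, … (increasing by 2 each time)).
Hours — each term is the sum of the two before it: 6, 1, 7, 8, 15 → 23.
Putting it together: 70 parts, 23 hours.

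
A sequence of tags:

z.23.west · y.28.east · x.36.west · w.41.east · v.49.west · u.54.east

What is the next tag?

t.62.west

Letter: letters move back 1 place in the alphabet; z, y, x, w, v, u → t.
Second component — alternating steps +5, +8, +5, +8, …: 23, 28, 36, 41, 49, 54 → 62.
Direction: west, east, west, east, west, east → west (alternates west ↔ east).
Putting it together: t.62.west.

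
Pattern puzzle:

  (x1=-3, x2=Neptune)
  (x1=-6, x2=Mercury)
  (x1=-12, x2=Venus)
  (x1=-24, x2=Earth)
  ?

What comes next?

(x1=-48, x2=Mars)

X1 — ×2 each step: -3, -6, -12, -24 → -48.
X2 goes Neptune, Mercury, Venus, Earth → Mars (runs through the planets Mercury→Neptune).
Combining the parts gives (x1=-48, x2=Mars).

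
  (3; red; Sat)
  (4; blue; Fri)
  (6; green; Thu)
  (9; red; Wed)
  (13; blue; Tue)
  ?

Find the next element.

(18; green; Mon)

First part: 3, 4, 6, 9, 13 → 18 (differences are 1, 2, 3, … (increasing by 1 each time)).
Colour: repeats red → blue → green, so red, blue, green, red, blue → green.
For the day, runs backward through the weekdays Mon→Sun: Sat, Fri, Thu, Wed, Tue → Mon.
Putting it together: (18; green; Mon).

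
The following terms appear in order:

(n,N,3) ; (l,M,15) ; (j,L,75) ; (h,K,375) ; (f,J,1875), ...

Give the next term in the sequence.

First letter — letters move back 2 places in the alphabet: n, l, j, h, f → d.
Second letter: letters move back 1 place in the alphabet; N, M, L, K, J → I.
Third coordinate goes 3, 15, 75, 375, 1875 → 9375 (×5 each step).
Putting it together: (d,I,9375).

(d,I,9375)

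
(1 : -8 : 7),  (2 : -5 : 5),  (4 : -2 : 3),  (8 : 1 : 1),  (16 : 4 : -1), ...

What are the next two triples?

First coordinate goes 1, 2, 4, 8, 16 → 32 → 64 (×2 each step).
For the second coordinate, +3 each step: -8, -5, -2, 1, 4 → 7 → 10.
Third coordinate: −2 each step, so 7, 5, 3, 1, -1 → -3 → -5.
Putting the parts together: (32 : 7 : -3) and then (64 : 10 : -5).

(32 : 7 : -3), (64 : 10 : -5)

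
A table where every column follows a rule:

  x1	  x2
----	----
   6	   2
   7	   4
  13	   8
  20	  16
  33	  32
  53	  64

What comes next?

Column x1: each term is the sum of the two before it; 6, 7, 13, 20, 33, 53 → 86.
Column x2: ×2 each step; 2, 4, 8, 16, 32, 64 → 128.
Combining the parts gives 86  128.

86  128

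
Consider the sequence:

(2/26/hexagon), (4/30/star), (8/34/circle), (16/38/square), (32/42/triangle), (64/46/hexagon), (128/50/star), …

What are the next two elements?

(256/54/circle), (512/58/square)

First entry: 2, 4, 8, 16, 32, 64, 128 → 256 → 512 (×2 each step).
Second entry: +4 each step; 26, 30, 34, 38, 42, 46, 50 → 54 → 58.
Shape goes hexagon, star, circle, square, triangle, hexagon, star → circle → square (repeats hexagon → star → circle → square → triangle).
So the next two elements are (256/54/circle) and (512/58/square).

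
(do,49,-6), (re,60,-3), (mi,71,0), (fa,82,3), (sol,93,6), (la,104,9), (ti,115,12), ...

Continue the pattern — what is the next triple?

(do,126,15)

Note: runs through the solfège scale do→ti, so do, re, mi, fa, sol, la, ti → do.
Second coordinate goes 49, 60, 71, 82, 93, 104, 115 → 126 (+11 each step).
Third coordinate: +3 each step; -6, -3, 0, 3, 6, 9, 12 → 15.
Combining the parts gives (do,126,15).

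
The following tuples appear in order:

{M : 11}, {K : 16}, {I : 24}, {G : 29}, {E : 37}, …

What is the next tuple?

Letter: M, K, I, G, E → C (letters move back 2 places in the alphabet).
For the second component, alternating steps +5, +8, +5, +8, …: 11, 16, 24, 29, 37 → 42.
So the next tuple is {C : 42}.

{C : 42}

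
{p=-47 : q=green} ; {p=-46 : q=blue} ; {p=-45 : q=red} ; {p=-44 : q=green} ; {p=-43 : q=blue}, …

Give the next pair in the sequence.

P goes -47, -46, -45, -44, -43 → -42 (+1 each step).
Q — repeats green → blue → red: green, blue, red, green, blue → red.
Combining the parts gives {p=-42 : q=red}.

{p=-42 : q=red}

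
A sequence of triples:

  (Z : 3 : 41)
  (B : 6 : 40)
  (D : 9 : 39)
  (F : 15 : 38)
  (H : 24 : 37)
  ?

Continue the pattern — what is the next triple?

(J : 39 : 36)

Letter: letters move forward 2 places in the alphabet, wrapping Z→A; Z, B, D, F, H → J.
For the second value, each term is the sum of the two before it: 3, 6, 9, 15, 24 → 39.
Third value: 41, 40, 39, 38, 37 → 36 (−1 each step).
Putting it together: (J : 39 : 36).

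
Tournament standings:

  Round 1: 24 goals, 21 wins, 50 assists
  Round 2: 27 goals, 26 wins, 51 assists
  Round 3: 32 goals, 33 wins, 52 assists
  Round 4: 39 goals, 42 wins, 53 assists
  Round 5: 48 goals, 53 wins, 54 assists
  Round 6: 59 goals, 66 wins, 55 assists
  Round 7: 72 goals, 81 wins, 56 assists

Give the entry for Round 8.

87 goals, 98 wins, 57 assists

Goals goes 24, 27, 32, 39, 48, 59, 72 → 87 (differences are 3, 5, 7, … (increasing by 2 each time)).
Wins: 21, 26, 33, 42, 53, 66, 81 → 98 (differences are 5, 7, 9, … (increasing by 2 each time)).
Assists: 50, 51, 52, 53, 54, 55, 56 → 57 (+1 each step).
Combining the parts gives 87 goals, 98 wins, 57 assists.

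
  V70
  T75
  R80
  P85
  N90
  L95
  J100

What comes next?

H105

Letter: letters move back 2 places in the alphabet; V, T, R, P, N, L, J → H.
Second component — +5 each step: 70, 75, 80, 85, 90, 95, 100 → 105.
Putting it together: H105.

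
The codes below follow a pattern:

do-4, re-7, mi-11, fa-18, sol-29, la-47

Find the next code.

Note: runs through the solfège scale do→ti, so do, re, mi, fa, sol, la → ti.
Second component — each term is the sum of the two before it: 4, 7, 11, 18, 29, 47 → 76.
Putting it together: ti-76.

ti-76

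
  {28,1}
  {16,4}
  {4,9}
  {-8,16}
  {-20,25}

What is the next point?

First part: 28, 16, 4, -8, -20 → -32 (−12 each step).
Second part: perfect squares: 1², 2², 3², …, so 1, 4, 9, 16, 25 → 36.
So the next point is {-32,36}.

{-32,36}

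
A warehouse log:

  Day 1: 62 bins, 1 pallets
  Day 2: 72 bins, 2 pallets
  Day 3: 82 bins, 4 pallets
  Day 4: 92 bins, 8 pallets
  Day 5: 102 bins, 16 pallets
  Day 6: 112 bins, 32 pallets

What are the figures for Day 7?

Bins: +10 each step; 62, 72, 82, 92, 102, 112 → 122.
Pallets: ×2 each step, so 1, 2, 4, 8, 16, 32 → 64.
Putting it together: 122 bins, 64 pallets.

122 bins, 64 pallets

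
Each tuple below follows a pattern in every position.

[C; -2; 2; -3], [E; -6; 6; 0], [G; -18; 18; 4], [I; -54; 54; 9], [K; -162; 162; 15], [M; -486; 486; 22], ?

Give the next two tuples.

Letter: C, E, G, I, K, M → O → Q (letters move forward 2 places in the alphabet).
Second part: ×3 each step; -2, -6, -18, -54, -162, -486 → -1458 → -4374.
Third part — ×3 each step: 2, 6, 18, 54, 162, 486 → 1458 → 4374.
Fourth part: -3, 0, 4, 9, 15, 22 → 30 → 39 (differences are 3, 4, 5, … (increasing by 1 each time)).
Putting the parts together: [O; -1458; 1458; 30] and then [Q; -4374; 4374; 39].

[O; -1458; 1458; 30], [Q; -4374; 4374; 39]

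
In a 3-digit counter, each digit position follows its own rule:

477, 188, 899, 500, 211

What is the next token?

For the first digit, −3 each step, mod 10: 4, 1, 8, 5, 2 → 9.
Second digit goes 7, 8, 9, 0, 1 → 2 (+1 each step, mod 10).
Third digit: +1 each step, mod 10, so 7, 8, 9, 0, 1 → 2.
Putting it together: 922.

922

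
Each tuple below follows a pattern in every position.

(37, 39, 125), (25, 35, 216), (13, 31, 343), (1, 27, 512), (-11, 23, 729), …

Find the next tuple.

(-23, 19, 1000)

First component goes 37, 25, 13, 1, -11 → -23 (−12 each step).
Second component: −4 each step, so 39, 35, 31, 27, 23 → 19.
Third component: 125, 216, 343, 512, 729 → 1000 (perfect cubes: 5³, 6³, 7³, …).
Combining the parts gives (-23, 19, 1000).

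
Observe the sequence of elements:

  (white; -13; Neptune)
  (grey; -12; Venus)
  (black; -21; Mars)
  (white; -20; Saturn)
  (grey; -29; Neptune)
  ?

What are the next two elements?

Shade: repeats white → grey → black; white, grey, black, white, grey → black → white.
Second slot — alternating steps +1, −9, +1, −9, …: -13, -12, -21, -20, -29 → -28 → -37.
Planet: repeats Neptune → Venus → Mars → Saturn, so Neptune, Venus, Mars, Saturn, Neptune → Venus → Mars.
So the next two elements are (black; -28; Venus) and (white; -37; Mars).

(black; -28; Venus), (white; -37; Mars)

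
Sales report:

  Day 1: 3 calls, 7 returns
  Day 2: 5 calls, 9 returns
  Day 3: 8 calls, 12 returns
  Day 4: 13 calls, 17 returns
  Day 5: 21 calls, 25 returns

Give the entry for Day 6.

34 calls, 38 returns

For the calls, each term is the sum of the two before it: 3, 5, 8, 13, 21 → 34.
Returns: always 4 more than the calls; 7, 9, 12, 17, 25 → 38.
Combining the parts gives 34 calls, 38 returns.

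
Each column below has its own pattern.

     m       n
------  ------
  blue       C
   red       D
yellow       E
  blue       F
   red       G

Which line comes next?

For the column m, repeats blue → red → yellow: blue, red, yellow, blue, red → yellow.
Column n: C, D, E, F, G → H (letters move forward 1 place in the alphabet).
Putting it together: yellow  H.

yellow  H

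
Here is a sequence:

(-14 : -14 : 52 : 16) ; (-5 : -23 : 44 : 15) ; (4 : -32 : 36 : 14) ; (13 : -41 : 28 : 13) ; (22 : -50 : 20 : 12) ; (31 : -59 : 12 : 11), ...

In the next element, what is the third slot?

Third slot: −8 each step; 52, 44, 36, 28, 20, 12 → 4.

4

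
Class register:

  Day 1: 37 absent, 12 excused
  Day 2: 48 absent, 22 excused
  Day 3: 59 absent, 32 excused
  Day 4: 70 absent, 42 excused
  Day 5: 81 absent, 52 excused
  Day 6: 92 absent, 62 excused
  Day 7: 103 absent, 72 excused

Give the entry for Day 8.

Absent: +11 each step, so 37, 48, 59, 70, 81, 92, 103 → 114.
Excused: 12, 22, 32, 42, 52, 62, 72 → 82 (+10 each step).
Putting it together: 114 absent, 82 excused.

114 absent, 82 excused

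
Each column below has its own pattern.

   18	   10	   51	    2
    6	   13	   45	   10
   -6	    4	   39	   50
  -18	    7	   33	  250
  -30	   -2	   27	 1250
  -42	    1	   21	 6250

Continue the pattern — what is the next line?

-54  -8  15  31250

For the first component, −12 each step: 18, 6, -6, -18, -30, -42 → -54.
Second component: alternating steps +3, −9, +3, −9, …; 10, 13, 4, 7, -2, 1 → -8.
For the third component, −6 each step: 51, 45, 39, 33, 27, 21 → 15.
For the fourth component, ×5 each step: 2, 10, 50, 250, 1250, 6250 → 31250.
So the next line is -54  -8  15  31250.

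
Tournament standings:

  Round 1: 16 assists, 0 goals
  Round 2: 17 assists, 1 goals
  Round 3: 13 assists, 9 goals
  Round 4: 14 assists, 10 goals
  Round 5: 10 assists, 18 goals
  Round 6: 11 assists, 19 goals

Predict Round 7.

7 assists, 27 goals

Assists goes 16, 17, 13, 14, 10, 11 → 7 (alternating steps +1, −4, +1, −4, …).
Goals: alternating steps +1, +8, +1, +8, …, so 0, 1, 9, 10, 18, 19 → 27.
Combining the parts gives 7 assists, 27 goals.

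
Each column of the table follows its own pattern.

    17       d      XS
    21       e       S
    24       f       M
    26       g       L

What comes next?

27  h  XL

First component goes 17, 21, 24, 26 → 27 (differences are 4, 3, 2, … (decreasing by 1 each time)).
Letter: letters move forward 1 place in the alphabet, so d, e, f, g → h.
Size: runs through clothing sizes XS→XL, so XS, S, M, L → XL.
Putting it together: 27  h  XL.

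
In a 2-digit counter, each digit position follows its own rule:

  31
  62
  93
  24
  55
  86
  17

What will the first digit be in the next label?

4

First digit: +3 each step, mod 10; 3, 6, 9, 2, 5, 8, 1 → 4.
Second digit — +1 each step, mod 10: 1, 2, 3, 4, 5, 6, 7 → 8.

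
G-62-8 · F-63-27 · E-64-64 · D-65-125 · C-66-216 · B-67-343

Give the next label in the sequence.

A-68-512

Letter goes G, F, E, D, C, B → A (letters move back 1 place in the alphabet).
Second component: 62, 63, 64, 65, 66, 67 → 68 (+1 each step).
For the third component, perfect cubes: 2³, 3³, 4³, …: 8, 27, 64, 125, 216, 343 → 512.
Combining the parts gives A-68-512.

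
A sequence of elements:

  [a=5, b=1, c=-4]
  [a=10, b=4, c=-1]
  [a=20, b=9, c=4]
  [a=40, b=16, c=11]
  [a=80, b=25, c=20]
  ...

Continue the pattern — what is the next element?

A goes 5, 10, 20, 40, 80 → 160 (×2 each step).
B — perfect squares: 1², 2², 3², …: 1, 4, 9, 16, 25 → 36.
C: always 5 less than the b; -4, -1, 4, 11, 20 → 31.
So the next element is [a=160, b=36, c=31].

[a=160, b=36, c=31]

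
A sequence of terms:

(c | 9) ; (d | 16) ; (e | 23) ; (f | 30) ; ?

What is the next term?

Letter: c, d, e, f → g (letters move forward 1 place in the alphabet).
Second coordinate goes 9, 16, 23, 30 → 37 (+7 each step).
So the next term is (g | 37).

(g | 37)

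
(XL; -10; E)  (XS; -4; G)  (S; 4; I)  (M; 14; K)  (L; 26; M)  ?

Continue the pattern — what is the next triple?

(XL; 40; O)

Size: runs through clothing sizes XS→XL, so XL, XS, S, M, L → XL.
Second entry: differences are 6, 8, 10, … (increasing by 2 each time); -10, -4, 4, 14, 26 → 40.
Letter: letters move forward 2 places in the alphabet, so E, G, I, K, M → O.
So the next triple is (XL; 40; O).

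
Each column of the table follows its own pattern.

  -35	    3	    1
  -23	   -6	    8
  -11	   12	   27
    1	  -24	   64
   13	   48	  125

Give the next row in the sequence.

25  -96  216

First component: +12 each step; -35, -23, -11, 1, 13 → 25.
Second component: ×(-2) each step; 3, -6, 12, -24, 48 → -96.
Third component — perfect cubes: 1³, 2³, 3³, …: 1, 8, 27, 64, 125 → 216.
Putting it together: 25  -96  216.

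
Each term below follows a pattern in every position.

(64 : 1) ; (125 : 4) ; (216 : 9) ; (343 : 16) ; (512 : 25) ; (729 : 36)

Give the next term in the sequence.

(1000 : 49)

First coordinate goes 64, 125, 216, 343, 512, 729 → 1000 (perfect cubes: 4³, 5³, 6³, …).
Second coordinate — perfect squares: 1², 2², 3², …: 1, 4, 9, 16, 25, 36 → 49.
So the next term is (1000 : 49).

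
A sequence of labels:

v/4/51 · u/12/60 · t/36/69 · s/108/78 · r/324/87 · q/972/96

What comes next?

p/2916/105

Letter: v, u, t, s, r, q → p (letters move back 1 place in the alphabet).
Second component: ×3 each step, so 4, 12, 36, 108, 324, 972 → 2916.
Third component goes 51, 60, 69, 78, 87, 96 → 105 (+9 each step).
Putting it together: p/2916/105.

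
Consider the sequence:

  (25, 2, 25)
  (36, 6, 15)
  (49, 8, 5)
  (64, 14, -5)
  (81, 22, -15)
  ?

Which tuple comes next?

(100, 36, -25)

First coordinate goes 25, 36, 49, 64, 81 → 100 (perfect squares: 5², 6², 7², …).
For the second coordinate, each term is the sum of the two before it: 2, 6, 8, 14, 22 → 36.
Third coordinate: 25, 15, 5, -5, -15 → -25 (−10 each step).
So the next tuple is (100, 36, -25).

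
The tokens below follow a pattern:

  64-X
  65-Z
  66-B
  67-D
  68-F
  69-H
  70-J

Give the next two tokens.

71-L then 72-N

First component: 64, 65, 66, 67, 68, 69, 70 → 71 → 72 (+1 each step).
Letter goes X, Z, B, D, F, H, J → L → N (letters move forward 2 places in the alphabet, wrapping Z→A).
So the next two tokens are 71-L and 72-N.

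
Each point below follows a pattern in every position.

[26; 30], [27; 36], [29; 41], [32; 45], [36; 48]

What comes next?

First value: differences are 1, 2, 3, … (increasing by 1 each time); 26, 27, 29, 32, 36 → 41.
Second value goes 30, 36, 41, 45, 48 → 50 (differences are 6, 5, 4, … (decreasing by 1 each time)).
Combining the parts gives [41; 50].

[41; 50]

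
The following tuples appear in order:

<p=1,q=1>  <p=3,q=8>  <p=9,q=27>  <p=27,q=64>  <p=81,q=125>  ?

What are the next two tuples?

P: 1, 3, 9, 27, 81 → 243 → 729 (×3 each step).
Q: perfect cubes: 1³, 2³, 3³, …; 1, 8, 27, 64, 125 → 216 → 343.
Putting the parts together: <p=243,q=216> and then <p=729,q=343>.

<p=243,q=216>, <p=729,q=343>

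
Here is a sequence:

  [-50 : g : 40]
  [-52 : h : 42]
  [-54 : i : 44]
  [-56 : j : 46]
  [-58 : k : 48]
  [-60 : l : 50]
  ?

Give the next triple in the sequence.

First value — −2 each step: -50, -52, -54, -56, -58, -60 → -62.
Letter: g, h, i, j, k, l → m (letters move forward 1 place in the alphabet).
For the third value, together with the first value always sums to -10: 40, 42, 44, 46, 48, 50 → 52.
So the next triple is [-62 : m : 52].

[-62 : m : 52]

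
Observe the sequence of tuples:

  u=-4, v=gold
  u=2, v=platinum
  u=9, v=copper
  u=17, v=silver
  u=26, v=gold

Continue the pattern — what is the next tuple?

For the u, differences are 6, 7, 8, … (increasing by 1 each time): -4, 2, 9, 17, 26 → 36.
V: repeats gold → platinum → copper → silver; gold, platinum, copper, silver, gold → platinum.
So the next tuple is u=36, v=platinum.

u=36, v=platinum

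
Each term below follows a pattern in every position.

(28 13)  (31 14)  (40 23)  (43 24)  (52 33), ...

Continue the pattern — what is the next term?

For the first value, alternating steps +3, +9, +3, +9, …: 28, 31, 40, 43, 52 → 55.
Second value: alternating steps +1, +9, +1, +9, …; 13, 14, 23, 24, 33 → 34.
Combining the parts gives (55 34).

(55 34)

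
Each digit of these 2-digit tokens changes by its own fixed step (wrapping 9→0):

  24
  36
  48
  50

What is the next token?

62

First digit: 2, 3, 4, 5 → 6 (+1 each step, mod 10).
Second digit: +2 each step, mod 10, so 4, 6, 8, 0 → 2.
So the next token is 62.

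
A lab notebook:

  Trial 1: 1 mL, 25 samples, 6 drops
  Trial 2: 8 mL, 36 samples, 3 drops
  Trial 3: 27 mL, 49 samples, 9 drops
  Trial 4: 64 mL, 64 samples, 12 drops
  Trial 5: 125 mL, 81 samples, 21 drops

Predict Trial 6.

For the mL, perfect cubes: 1³, 2³, 3³, …: 1, 8, 27, 64, 125 → 216.
Samples goes 25, 36, 49, 64, 81 → 100 (perfect squares: 5², 6², 7², …).
For the drops, each term is the sum of the two before it: 6, 3, 9, 12, 21 → 33.
Putting it together: 216 mL, 100 samples, 33 drops.

216 mL, 100 samples, 33 drops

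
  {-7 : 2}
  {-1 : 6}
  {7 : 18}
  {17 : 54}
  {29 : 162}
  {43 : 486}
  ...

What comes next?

{59 : 1458}

For the first value, differences are 6, 8, 10, … (increasing by 2 each time): -7, -1, 7, 17, 29, 43 → 59.
Second value goes 2, 6, 18, 54, 162, 486 → 1458 (×3 each step).
So the next pair is {59 : 1458}.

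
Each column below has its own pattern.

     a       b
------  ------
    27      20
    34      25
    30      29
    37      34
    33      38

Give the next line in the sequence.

Column a — alternating steps +7, −4, +7, −4, …: 27, 34, 30, 37, 33 → 40.
Column b: alternating steps +5, +4, +5, +4, …; 20, 25, 29, 34, 38 → 43.
Putting it together: 40  43.

40  43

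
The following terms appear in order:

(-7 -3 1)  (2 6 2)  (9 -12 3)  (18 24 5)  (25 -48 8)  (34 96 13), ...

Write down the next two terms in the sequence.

First coordinate: -7, 2, 9, 18, 25, 34 → 41 → 50 (alternating steps +9, +7, +9, +7, …).
Second coordinate: ×(-2) each step, so -3, 6, -12, 24, -48, 96 → -192 → 384.
Third coordinate: each term is the sum of the two before it; 1, 2, 3, 5, 8, 13 → 21 → 34.
So the next two terms are (41 -192 21) and (50 384 34).

(41 -192 21), (50 384 34)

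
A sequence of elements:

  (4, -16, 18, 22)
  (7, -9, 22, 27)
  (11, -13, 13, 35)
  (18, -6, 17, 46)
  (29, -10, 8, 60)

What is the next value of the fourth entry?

77

For the first entry, each term is the sum of the two before it: 4, 7, 11, 18, 29 → 47.
Second entry goes -16, -9, -13, -6, -10 → -3 (alternating steps +7, −4, +7, −4, …).
Third entry — alternating steps +4, −9, +4, −9, …: 18, 22, 13, 17, 8 → 12.
Fourth entry goes 22, 27, 35, 46, 60 → 77 (differences are 5, 8, 11, … (increasing by 3 each time)).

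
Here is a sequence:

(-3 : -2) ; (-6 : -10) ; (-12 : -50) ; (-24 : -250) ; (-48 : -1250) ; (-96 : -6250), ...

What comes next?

(-192 : -31250)

First component: ×2 each step; -3, -6, -12, -24, -48, -96 → -192.
Second component goes -2, -10, -50, -250, -1250, -6250 → -31250 (×5 each step).
So the next term is (-192 : -31250).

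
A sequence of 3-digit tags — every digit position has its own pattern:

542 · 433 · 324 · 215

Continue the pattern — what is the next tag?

106

First digit — −1 each step, mod 10: 5, 4, 3, 2 → 1.
For the second digit, −1 each step, mod 10: 4, 3, 2, 1 → 0.
Third digit: +1 each step, mod 10; 2, 3, 4, 5 → 6.
Putting it together: 106.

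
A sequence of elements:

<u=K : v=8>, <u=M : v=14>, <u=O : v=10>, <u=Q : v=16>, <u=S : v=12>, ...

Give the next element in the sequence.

U: K, M, O, Q, S → U (letters move forward 2 places in the alphabet).
For the v, alternating steps +6, −4, +6, −4, …: 8, 14, 10, 16, 12 → 18.
So the next element is <u=U : v=18>.

<u=U : v=18>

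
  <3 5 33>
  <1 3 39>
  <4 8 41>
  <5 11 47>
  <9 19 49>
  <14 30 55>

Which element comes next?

<23 49 57>

First part goes 3, 1, 4, 5, 9, 14 → 23 (each term is the sum of the two before it).
Second part: each term is the sum of the two before it, so 5, 3, 8, 11, 19, 30 → 49.
Third part: alternating steps +6, +2, +6, +2, …, so 33, 39, 41, 47, 49, 55 → 57.
Putting it together: <23 49 57>.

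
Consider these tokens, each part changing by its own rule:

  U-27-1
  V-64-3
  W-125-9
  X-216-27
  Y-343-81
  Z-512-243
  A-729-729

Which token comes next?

B-1000-2187

Letter: U, V, W, X, Y, Z, A → B (letters move forward 1 place in the alphabet, wrapping Z→A).
Second component: perfect cubes: 3³, 4³, 5³, …, so 27, 64, 125, 216, 343, 512, 729 → 1000.
Third component — ×3 each step: 1, 3, 9, 27, 81, 243, 729 → 2187.
Putting it together: B-1000-2187.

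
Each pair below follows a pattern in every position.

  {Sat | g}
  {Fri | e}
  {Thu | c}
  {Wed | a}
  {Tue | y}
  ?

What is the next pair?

{Mon | w}

Day goes Sat, Fri, Thu, Wed, Tue → Mon (runs backward through the weekdays Mon→Sun).
Letter: letters move back 2 places in the alphabet, wrapping A→Z; g, e, c, a, y → w.
So the next pair is {Mon | w}.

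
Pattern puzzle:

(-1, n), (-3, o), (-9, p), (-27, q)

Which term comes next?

For the first coordinate, ×3 each step: -1, -3, -9, -27 → -81.
Letter — letters move forward 1 place in the alphabet: n, o, p, q → r.
Putting it together: (-81, r).

(-81, r)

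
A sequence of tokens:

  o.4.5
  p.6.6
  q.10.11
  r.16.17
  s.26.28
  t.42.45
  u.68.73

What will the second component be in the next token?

Second component goes 4, 6, 10, 16, 26, 42, 68 → 110 (each term is the sum of the two before it).

110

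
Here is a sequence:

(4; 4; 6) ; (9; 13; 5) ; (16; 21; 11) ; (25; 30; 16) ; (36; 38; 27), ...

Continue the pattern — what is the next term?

(49; 47; 43)

First slot: perfect squares: 2², 3², 4², …, so 4, 9, 16, 25, 36 → 49.
Second slot goes 4, 13, 21, 30, 38 → 47 (alternating steps +9, +8, +9, +8, …).
Third slot — each term is the sum of the two before it: 6, 5, 11, 16, 27 → 43.
Combining the parts gives (49; 47; 43).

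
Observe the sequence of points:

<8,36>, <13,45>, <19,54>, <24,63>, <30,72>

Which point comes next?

First coordinate — alternating steps +5, +6, +5, +6, …: 8, 13, 19, 24, 30 → 35.
For the second coordinate, +9 each step: 36, 45, 54, 63, 72 → 81.
Combining the parts gives <35,81>.

<35,81>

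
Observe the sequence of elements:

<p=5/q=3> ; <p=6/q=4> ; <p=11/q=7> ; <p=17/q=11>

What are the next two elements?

P: each term is the sum of the two before it; 5, 6, 11, 17 → 28 → 45.
Q: each term is the sum of the two before it, so 3, 4, 7, 11 → 18 → 29.
Putting the parts together: <p=28/q=18> and then <p=45/q=29>.

<p=28/q=18>, <p=45/q=29>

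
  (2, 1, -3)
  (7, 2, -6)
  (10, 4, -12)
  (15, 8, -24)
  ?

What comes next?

(18, 16, -48)

First slot: alternating steps +5, +3, +5, +3, …, so 2, 7, 10, 15 → 18.
Second slot: ×2 each step, so 1, 2, 4, 8 → 16.
Third slot: ×2 each step, so -3, -6, -12, -24 → -48.
Combining the parts gives (18, 16, -48).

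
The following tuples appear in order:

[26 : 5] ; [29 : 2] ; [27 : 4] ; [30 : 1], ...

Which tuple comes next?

First component: alternating steps +3, −2, +3, −2, …; 26, 29, 27, 30 → 28.
Second component: together with the first component always sums to 31; 5, 2, 4, 1 → 3.
Putting it together: [28 : 3].

[28 : 3]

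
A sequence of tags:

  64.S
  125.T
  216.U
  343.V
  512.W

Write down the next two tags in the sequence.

729.X, 1000.Y

For the first component, perfect cubes: 4³, 5³, 6³, …: 64, 125, 216, 343, 512 → 729 → 1000.
Letter: S, T, U, V, W → X → Y (letters move forward 1 place in the alphabet).
So the next two tags are 729.X and 1000.Y.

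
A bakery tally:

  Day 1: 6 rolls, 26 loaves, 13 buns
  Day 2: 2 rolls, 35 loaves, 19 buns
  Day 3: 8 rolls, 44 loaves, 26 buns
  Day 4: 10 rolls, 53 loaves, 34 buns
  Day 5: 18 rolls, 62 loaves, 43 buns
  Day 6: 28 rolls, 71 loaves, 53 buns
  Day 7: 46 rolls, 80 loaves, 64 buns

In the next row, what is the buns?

Rolls — each term is the sum of the two before it: 6, 2, 8, 10, 18, 28, 46 → 74.
Loaves goes 26, 35, 44, 53, 62, 71, 80 → 89 (+9 each step).
Buns: differences are 6, 7, 8, … (increasing by 1 each time), so 13, 19, 26, 34, 43, 53, 64 → 76.

76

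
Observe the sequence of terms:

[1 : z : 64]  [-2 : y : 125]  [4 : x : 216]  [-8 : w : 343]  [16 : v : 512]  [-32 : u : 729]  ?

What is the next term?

First coordinate: ×(-2) each step; 1, -2, 4, -8, 16, -32 → 64.
Letter: letters move back 1 place in the alphabet; z, y, x, w, v, u → t.
For the third coordinate, perfect cubes: 4³, 5³, 6³, …: 64, 125, 216, 343, 512, 729 → 1000.
Putting it together: [64 : t : 1000].

[64 : t : 1000]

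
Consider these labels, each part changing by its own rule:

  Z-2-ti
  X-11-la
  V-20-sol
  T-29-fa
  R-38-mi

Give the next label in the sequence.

P-47-re

Letter: letters move back 2 places in the alphabet, so Z, X, V, T, R → P.
Second component goes 2, 11, 20, 29, 38 → 47 (+9 each step).
Note — runs backward through the solfège scale do→ti: ti, la, sol, fa, mi → re.
Putting it together: P-47-re.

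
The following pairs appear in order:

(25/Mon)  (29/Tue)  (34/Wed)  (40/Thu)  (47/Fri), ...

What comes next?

First part: differences are 4, 5, 6, … (increasing by 1 each time); 25, 29, 34, 40, 47 → 55.
Day — runs through the weekdays Mon→Sun: Mon, Tue, Wed, Thu, Fri → Sat.
Putting it together: (55/Sat).

(55/Sat)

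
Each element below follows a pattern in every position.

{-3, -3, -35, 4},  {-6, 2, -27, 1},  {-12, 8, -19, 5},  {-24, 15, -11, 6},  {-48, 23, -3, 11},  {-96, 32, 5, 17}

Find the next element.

{-192, 42, 13, 28}

First coordinate — ×2 each step: -3, -6, -12, -24, -48, -96 → -192.
Second coordinate — differences are 5, 6, 7, … (increasing by 1 each time): -3, 2, 8, 15, 23, 32 → 42.
Third coordinate: +8 each step, so -35, -27, -19, -11, -3, 5 → 13.
Fourth coordinate — each term is the sum of the two before it: 4, 1, 5, 6, 11, 17 → 28.
Combining the parts gives {-192, 42, 13, 28}.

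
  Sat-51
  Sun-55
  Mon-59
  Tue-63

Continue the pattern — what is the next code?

Wed-67

Day: Sat, Sun, Mon, Tue → Wed (runs through the weekdays Mon→Sun).
Second component — +4 each step: 51, 55, 59, 63 → 67.
So the next code is Wed-67.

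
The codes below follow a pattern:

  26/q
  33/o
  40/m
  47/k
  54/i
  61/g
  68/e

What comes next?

First component: 26, 33, 40, 47, 54, 61, 68 → 75 (+7 each step).
Letter: letters move back 2 places in the alphabet; q, o, m, k, i, g, e → c.
So the next code is 75/c.

75/c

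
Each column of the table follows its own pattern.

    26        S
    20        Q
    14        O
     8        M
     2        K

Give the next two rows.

-4  I; -10  G

First component — −6 each step: 26, 20, 14, 8, 2 → -4 → -10.
Letter goes S, Q, O, M, K → I → G (letters move back 2 places in the alphabet).
So the next two rows are -4  I and -10  G.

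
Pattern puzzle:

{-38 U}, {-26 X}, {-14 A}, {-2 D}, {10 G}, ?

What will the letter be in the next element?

Letter: letters move forward 3 places in the alphabet, wrapping Z→A; U, X, A, D, G → J.

J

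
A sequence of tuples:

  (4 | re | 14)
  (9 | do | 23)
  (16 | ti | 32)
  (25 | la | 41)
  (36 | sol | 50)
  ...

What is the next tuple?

For the first component, perfect squares: 2², 3², 4², …: 4, 9, 16, 25, 36 → 49.
Note — runs backward through the solfège scale do→ti: re, do, ti, la, sol → fa.
Third component: +9 each step, so 14, 23, 32, 41, 50 → 59.
Combining the parts gives (49 | fa | 59).

(49 | fa | 59)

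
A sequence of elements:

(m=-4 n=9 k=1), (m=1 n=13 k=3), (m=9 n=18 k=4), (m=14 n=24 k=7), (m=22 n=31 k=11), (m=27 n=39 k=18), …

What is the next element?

(m=35 n=48 k=29)

M — alternating steps +5, +8, +5, +8, …: -4, 1, 9, 14, 22, 27 → 35.
N goes 9, 13, 18, 24, 31, 39 → 48 (differences are 4, 5, 6, … (increasing by 1 each time)).
K — each term is the sum of the two before it: 1, 3, 4, 7, 11, 18 → 29.
Putting it together: (m=35 n=48 k=29).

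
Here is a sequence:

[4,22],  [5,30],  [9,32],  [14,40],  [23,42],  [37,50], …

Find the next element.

First slot: each term is the sum of the two before it; 4, 5, 9, 14, 23, 37 → 60.
Second slot: alternating steps +8, +2, +8, +2, …; 22, 30, 32, 40, 42, 50 → 52.
Combining the parts gives [60,52].

[60,52]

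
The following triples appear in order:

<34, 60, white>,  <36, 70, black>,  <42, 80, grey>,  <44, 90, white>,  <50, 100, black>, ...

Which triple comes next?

First component: alternating steps +2, +6, +2, +6, …, so 34, 36, 42, 44, 50 → 52.
Second component — +10 each step: 60, 70, 80, 90, 100 → 110.
Shade: repeats white → black → grey, so white, black, grey, white, black → grey.
Putting it together: <52, 110, grey>.

<52, 110, grey>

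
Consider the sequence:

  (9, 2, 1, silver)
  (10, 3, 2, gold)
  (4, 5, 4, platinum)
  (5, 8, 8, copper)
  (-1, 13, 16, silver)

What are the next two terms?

First value: 9, 10, 4, 5, -1 → 0 → -6 (alternating steps +1, −6, +1, −6, …).
Second value — each term is the sum of the two before it: 2, 3, 5, 8, 13 → 21 → 34.
Third value goes 1, 2, 4, 8, 16 → 32 → 64 (×2 each step).
Metal: repeats silver → gold → platinum → copper, so silver, gold, platinum, copper, silver → gold → platinum.
So the next two terms are (0, 21, 32, gold) and (-6, 34, 64, platinum).

(0, 21, 32, gold), (-6, 34, 64, platinum)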